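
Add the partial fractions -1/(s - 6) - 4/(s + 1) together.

Common denominator (s - 6)(s + 1). Numerator: -1(s + 1) - 4(s - 6) = (-s - 1) - (4s - 24) = -5s + 23
Result: (-5s + 23)/[(s - 6)(s + 1)]


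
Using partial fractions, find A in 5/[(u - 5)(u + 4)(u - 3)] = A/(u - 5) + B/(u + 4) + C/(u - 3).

Cover-up at u = 5: A = 5/[(5 + 4)(5 - 3)] = 5/[(9)(2)] = 5/18


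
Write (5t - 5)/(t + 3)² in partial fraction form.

(5t - 5) = A(t + 3) + B. At t = -3: B = 5·(-3) - 5 = -20. Coeff of t: A = 5
Result: 5/(t + 3) - 20/(t + 3)²


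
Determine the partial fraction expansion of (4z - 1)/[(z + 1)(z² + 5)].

At z=-1: P = (4·(-1) - 1)/((-1)² + 5) = -5/6. Q = -P = 5/6, R = 4 - (-1)·P = 19/6
Result: (-5/6)/(z + 1) + ((5/6)z + 19/6)/(z² + 5)


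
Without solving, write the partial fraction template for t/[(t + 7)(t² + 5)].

Linear + irreducible quadratic: α/(t + 7) + (βt + γ)/(t² + 5)


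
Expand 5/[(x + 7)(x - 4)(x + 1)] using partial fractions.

Using cover-up method: α = 5/66, β = 1/11, γ = -1/6
Result: (5/66)/(x + 7) + (1/11)/(x - 4) - (1/6)/(x + 1)


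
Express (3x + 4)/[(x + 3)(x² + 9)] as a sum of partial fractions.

At x=-3: α = (3·(-3) + 4)/((-3)² + 9) = -5/18. β = -α = 5/18, γ = 3 - (-3)·α = 13/6
Result: (-5/18)/(x + 3) + ((5/18)x + 13/6)/(x² + 9)


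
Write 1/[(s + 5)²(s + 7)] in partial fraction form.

Cover-up at s=-7: γ = 1/(-7 + 5)² = 1/4. Cover-up at s=-5: β = 1/(-5 + 7) = 1/2. Comparing s² coeff: α = -γ = -1/4
Result: (-1/4)/(s + 5) + (1/2)/(s + 5)² + (1/4)/(s + 7)


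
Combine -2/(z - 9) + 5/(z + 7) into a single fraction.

Common denominator (z - 9)(z + 7). Numerator: -2(z + 7) + 5(z - 9) = (-2z - 14) + (5z - 45) = 3z - 59
Result: (3z - 59)/[(z - 9)(z + 7)]


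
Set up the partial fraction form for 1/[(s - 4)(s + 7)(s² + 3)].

Two linear + quadratic: A/(s - 4) + B/(s + 7) + (Cs + D)/(s² + 3)


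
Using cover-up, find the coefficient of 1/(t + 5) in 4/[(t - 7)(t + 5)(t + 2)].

Cover (t + 5), set t=-5: 4/[(-5 - 7)(-5 + 2)] = 1/9


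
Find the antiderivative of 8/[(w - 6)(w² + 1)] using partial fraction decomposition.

Cover-up at w=6: α = 8/(6²+1) = 8/37. Coeff matching: β = -8/37, γ = -48/37. Decomposition: (8/37)/(w - 6) - ((8/37)w + 48/37)/(w² + 1). Integrate: linear → ln, quadratic → (1/2)ln + arctan: (8/37) ln|(w - 6)| - (4/37) ln(w² + 1) - (48/37) arctan(w) + C


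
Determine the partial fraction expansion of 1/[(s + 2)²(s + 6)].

Cover-up at s=-6: C = 1/(-6 + 2)² = 1/16. Cover-up at s=-2: B = 1/(-2 + 6) = 1/4. Comparing s² coeff: A = -C = -1/16
Result: (-1/16)/(s + 2) + (1/4)/(s + 2)² + (1/16)/(s + 6)


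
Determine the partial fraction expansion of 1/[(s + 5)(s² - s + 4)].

Cover-up at s = -5: A = 1/((-5)² - 1·(-5) + 4) = 1/34. Then B = -A = -1/34, C = -A·(-1 - 5) = 3/17
Result: (1/34)/(s + 5) - ((1/34)s - 3/17)/(s² - s + 4)


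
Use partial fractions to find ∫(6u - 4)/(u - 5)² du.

Decompose: P = 6, Q = 6·5 - 4 = 26, so (6u - 4)/(u - 5)² = 6/(u - 5) + 26/(u - 5)². Integrate: ∫ P/(u - 5) du = 6 ln|(u - 5)|; ∫ Q/(u - 5)² du = -26/(u - 5). Sum: 6 ln|(u - 5)| - 26/(u - 5) + C


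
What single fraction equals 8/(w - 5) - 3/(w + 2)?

Common denominator (w - 5)(w + 2). Numerator: 8(w + 2) - 3(w - 5) = (8w + 16) - (3w - 15) = 5w + 31
Result: (5w + 31)/[(w - 5)(w + 2)]


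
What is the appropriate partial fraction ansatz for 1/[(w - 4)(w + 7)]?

Distinct linear factors: P/(w - 4) + Q/(w + 7)


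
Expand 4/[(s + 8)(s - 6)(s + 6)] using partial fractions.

Using cover-up method: α = 1/7, β = 1/42, γ = -1/6
Result: (1/7)/(s + 8) + (1/42)/(s - 6) - (1/6)/(s + 6)


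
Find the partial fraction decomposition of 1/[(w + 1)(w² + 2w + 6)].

Cover-up at w = -1: P = 1/((-1)² + 2·(-1) + 6) = 1/5. Then Q = -P = -1/5, R = -P·(2 - 1) = -1/5
Result: (1/5)/(w + 1) - ((1/5)w + 1/5)/(w² + 2w + 6)


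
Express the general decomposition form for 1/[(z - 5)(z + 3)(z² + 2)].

Two linear + quadratic: P/(z - 5) + Q/(z + 3) + (Rz + S)/(z² + 2)


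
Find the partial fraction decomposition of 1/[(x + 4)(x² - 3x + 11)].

Cover-up at x = -4: A = 1/((-4)² - 3·(-4) + 11) = 1/39. Then B = -A = -1/39, C = -A·(-3 - 4) = 7/39
Result: (1/39)/(x + 4) - ((1/39)x - 7/39)/(x² - 3x + 11)


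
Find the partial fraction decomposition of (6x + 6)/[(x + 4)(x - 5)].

At x=-4: α = (6·(-4) + 6)/(-4 - 5) = 2. At x=5: β = (6·5 + 6)/(5 + 4) = 4
Result: 2/(x + 4) + 4/(x - 5)


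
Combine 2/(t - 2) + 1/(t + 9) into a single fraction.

Common denominator (t - 2)(t + 9). Numerator: 2(t + 9) + 1(t - 2) = (2t + 18) + (t - 2) = 3t + 16
Result: (3t + 16)/[(t - 2)(t + 9)]


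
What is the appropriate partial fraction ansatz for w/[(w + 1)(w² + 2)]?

Linear + irreducible quadratic: α/(w + 1) + (βw + γ)/(w² + 2)


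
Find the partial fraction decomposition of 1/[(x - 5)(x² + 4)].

Cover-up at x = 5: P = 1/(5² + 4) = 1/29. Then Q = -P = -1/29, R = -P·(0 + 5) = -5/29
Result: (1/29)/(x - 5) - ((1/29)x + 5/29)/(x² + 4)


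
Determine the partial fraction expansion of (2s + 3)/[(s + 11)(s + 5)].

At s=-11: A = (2·(-11) + 3)/(-11 + 5) = 19/6. At s=-5: B = (2·(-5) + 3)/(-5 + 11) = -7/6
Result: (19/6)/(s + 11) - (7/6)/(s + 5)


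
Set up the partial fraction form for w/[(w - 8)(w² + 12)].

Linear + irreducible quadratic: A/(w - 8) + (Bw + C)/(w² + 12)


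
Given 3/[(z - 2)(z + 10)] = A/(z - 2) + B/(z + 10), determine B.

Cover-up at z = -10: B = 3/(-10 - 2) = -3/12 = -1/4


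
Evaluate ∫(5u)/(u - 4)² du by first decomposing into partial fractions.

Decompose: P = 5, Q = 5·4 + 0 = 20, so (5u)/(u - 4)² = 5/(u - 4) + 20/(u - 4)². Integrate: ∫ P/(u - 4) du = 5 ln|(u - 4)|; ∫ Q/(u - 4)² du = -20/(u - 4). Sum: 5 ln|(u - 4)| - 20/(u - 4) + C


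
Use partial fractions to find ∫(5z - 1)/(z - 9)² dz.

Decompose: A = 5, B = 5·9 - 1 = 44, so (5z - 1)/(z - 9)² = 5/(z - 9) + 44/(z - 9)². Integrate: ∫ A/(z - 9) dz = 5 ln|(z - 9)|; ∫ B/(z - 9)² dz = -44/(z - 9). Sum: 5 ln|(z - 9)| - 44/(z - 9) + C


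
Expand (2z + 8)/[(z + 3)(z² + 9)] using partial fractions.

At z=-3: α = (2·(-3) + 8)/((-3)² + 9) = 1/9. β = -α = -1/9, γ = 2 - (-3)·α = 7/3
Result: (1/9)/(z + 3) - ((1/9)z - 7/3)/(z² + 9)


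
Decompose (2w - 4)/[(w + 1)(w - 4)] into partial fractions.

At w=-1: P = (2·(-1) - 4)/(-1 - 4) = 6/5. At w=4: Q = (2·4 - 4)/(4 + 1) = 4/5
Result: (6/5)/(w + 1) + (4/5)/(w - 4)


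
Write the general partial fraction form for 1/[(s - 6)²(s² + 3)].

Repeated linear + quadratic: α/(s - 6) + β/(s - 6)² + (γs + δ)/(s² + 3)


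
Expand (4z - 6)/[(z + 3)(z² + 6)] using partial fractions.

At z=-3: α = (4·(-3) - 6)/((-3)² + 6) = -6/5. β = -α = 6/5, γ = 4 - (-3)·α = 2/5
Result: (-6/5)/(z + 3) + ((6/5)z + 2/5)/(z² + 6)


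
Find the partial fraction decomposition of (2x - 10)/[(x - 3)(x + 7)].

At x=3: A = (2·3 - 10)/(3 + 7) = -2/5. At x=-7: B = (2·(-7) - 10)/(-7 - 3) = 12/5
Result: (-2/5)/(x - 3) + (12/5)/(x + 7)


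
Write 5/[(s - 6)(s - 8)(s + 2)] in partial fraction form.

Using cover-up method: A = -5/16, B = 1/4, C = 1/16
Result: (-5/16)/(s - 6) + (1/4)/(s - 8) + (1/16)/(s + 2)


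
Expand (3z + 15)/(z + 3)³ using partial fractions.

(3z + 15) = A(z + 3)² + B(z + 3) + C. At z = -3: C = 3·(-3) + 15 = 6. Coefficients: A = 0, B = 3
Result: 3/(z + 3)² + 6/(z + 3)³


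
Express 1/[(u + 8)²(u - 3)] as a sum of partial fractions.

Cover-up at u=3: R = 1/(3 + 8)² = 1/121. Cover-up at u=-8: Q = 1/(-8 - 3) = -1/11. Comparing u² coeff: P = -R = -1/121
Result: (-1/121)/(u + 8) - (1/11)/(u + 8)² + (1/121)/(u - 3)


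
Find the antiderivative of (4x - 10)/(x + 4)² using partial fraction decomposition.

Decompose: A = 4, B = 4·(-4) - 10 = -26, so (4x - 10)/(x + 4)² = 4/(x + 4) - 26/(x + 4)². Integrate: ∫ A/(x + 4) dx = 4 ln|(x + 4)|; ∫ B/(x + 4)² dx = 26/(x + 4). Sum: 4 ln|(x + 4)| + 26/(x + 4) + C


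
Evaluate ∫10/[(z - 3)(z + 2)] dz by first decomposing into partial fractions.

Decompose: 10/[(z - 3)(z + 2)] = 2/(z - 3) - 2/(z + 2). Integrate each term: 2 ln|(z - 3)| - 2 ln|(z + 2)| + C


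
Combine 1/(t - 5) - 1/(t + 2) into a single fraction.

Common denominator (t - 5)(t + 2). Numerator: 1(t + 2) - 1(t - 5) = (t + 2) - (t - 5) = 7
Result: (7)/[(t - 5)(t + 2)]


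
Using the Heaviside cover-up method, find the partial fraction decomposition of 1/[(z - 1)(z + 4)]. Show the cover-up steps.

Cover (z - 1): set z=1, get A = 1/(1 + 4) = 1/5. Cover (z + 4): set z=-4, get B = 1/(-4 - 1) = -1/5.
Result: (1/5)/(z - 1) - (1/5)/(z + 4)


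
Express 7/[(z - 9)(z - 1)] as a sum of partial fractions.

7/(z - 9)(z - 1) = α/(z - 9) + β/(z - 1). α = 7/(9 - 1) = 7/8, β = 7/(1 - 9) = -7/8
Result: (7/8)/(z - 9) - (7/8)/(z - 1)


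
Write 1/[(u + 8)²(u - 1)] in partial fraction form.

Cover-up at u=1: C = 1/(1 + 8)² = 1/81. Cover-up at u=-8: B = 1/(-8 - 1) = -1/9. Comparing u² coeff: A = -C = -1/81
Result: (-1/81)/(u + 8) - (1/9)/(u + 8)² + (1/81)/(u - 1)


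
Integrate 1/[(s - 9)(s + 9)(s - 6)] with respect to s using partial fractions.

Cover-up: A = 1/54, B = 1/270, C = -1/45. Decomposition: (1/54)/(s - 9) + (1/270)/(s + 9) - (1/45)/(s - 6). Integrate each term: (1/54) ln|(s - 9)| + (1/270) ln|(s + 9)| - (1/45) ln|(s - 6)| + C


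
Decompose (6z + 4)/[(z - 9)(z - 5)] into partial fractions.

At z=9: α = (6·9 + 4)/(9 - 5) = 29/2. At z=5: β = (6·5 + 4)/(5 - 9) = -17/2
Result: (29/2)/(z - 9) - (17/2)/(z - 5)


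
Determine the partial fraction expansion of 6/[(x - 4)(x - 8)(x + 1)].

Using cover-up method: α = -3/10, β = 1/6, γ = 2/15
Result: (-3/10)/(x - 4) + (1/6)/(x - 8) + (2/15)/(x + 1)


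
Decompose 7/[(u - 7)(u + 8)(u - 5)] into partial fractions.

Using cover-up method: P = 7/30, Q = 7/195, R = -7/26
Result: (7/30)/(u - 7) + (7/195)/(u + 8) - (7/26)/(u - 5)


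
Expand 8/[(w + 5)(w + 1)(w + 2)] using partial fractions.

Using cover-up method: α = 2/3, β = 2, γ = -8/3
Result: (2/3)/(w + 5) + 2/(w + 1) - (8/3)/(w + 2)


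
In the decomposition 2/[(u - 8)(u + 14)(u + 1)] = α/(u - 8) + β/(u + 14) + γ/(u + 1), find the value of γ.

Cover-up at u = -1: γ = 2/[(-1 - 8)(-1 + 14)] = 2/[(-9)(13)] = -2/117


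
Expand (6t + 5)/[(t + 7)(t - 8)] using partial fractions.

At t=-7: A = (6·(-7) + 5)/(-7 - 8) = 37/15. At t=8: B = (6·8 + 5)/(8 + 7) = 53/15
Result: (37/15)/(t + 7) + (53/15)/(t - 8)


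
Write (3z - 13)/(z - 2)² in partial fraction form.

(3z - 13) = P(z - 2) + Q. At z = 2: Q = 3·2 - 13 = -7. Coeff of z: P = 3
Result: 3/(z - 2) - 7/(z - 2)²


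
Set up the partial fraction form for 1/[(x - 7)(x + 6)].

Distinct linear factors: P/(x - 7) + Q/(x + 6)


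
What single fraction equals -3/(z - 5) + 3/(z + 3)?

Common denominator (z - 5)(z + 3). Numerator: -3(z + 3) + 3(z - 5) = (-3z - 9) + (3z - 15) = -24
Result: (-24)/[(z - 5)(z + 3)]


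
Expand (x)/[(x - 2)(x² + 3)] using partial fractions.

At x=2: A = (1·2 + 0)/(2² + 3) = 2/7. B = -A = -2/7, C = 1 - 2·A = 3/7
Result: (2/7)/(x - 2) - ((2/7)x - 3/7)/(x² + 3)


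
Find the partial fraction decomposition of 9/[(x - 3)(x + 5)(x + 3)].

Using cover-up method: P = 3/16, Q = 9/16, R = -3/4
Result: (3/16)/(x - 3) + (9/16)/(x + 5) - (3/4)/(x + 3)


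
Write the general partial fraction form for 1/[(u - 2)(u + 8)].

Distinct linear factors: P/(u - 2) + Q/(u + 8)


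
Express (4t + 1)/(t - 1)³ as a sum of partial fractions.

(4t + 1) = α(t - 1)² + β(t - 1) + γ. At t = 1: γ = 4·1 + 1 = 5. Coefficients: α = 0, β = 4
Result: 4/(t - 1)² + 5/(t - 1)³


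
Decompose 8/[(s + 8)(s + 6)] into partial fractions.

8/(s + 8)(s + 6) = P/(s + 8) + Q/(s + 6). P = 8/(-8 + 6) = -4, Q = 8/(-6 + 8) = 4
Result: -4/(s + 8) + 4/(s + 6)


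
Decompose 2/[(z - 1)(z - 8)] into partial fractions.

2/(z - 1)(z - 8) = P/(z - 1) + Q/(z - 8). P = 2/(1 - 8) = -2/7, Q = 2/(8 - 1) = 2/7
Result: (-2/7)/(z - 1) + (2/7)/(z - 8)


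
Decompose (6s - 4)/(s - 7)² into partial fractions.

(6s - 4) = A(s - 7) + B. At s = 7: B = 6·7 - 4 = 38. Coeff of s: A = 6
Result: 6/(s - 7) + 38/(s - 7)²


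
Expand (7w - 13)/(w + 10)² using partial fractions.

(7w - 13) = α(w + 10) + β. At w = -10: β = 7·(-10) - 13 = -83. Coeff of w: α = 7
Result: 7/(w + 10) - 83/(w + 10)²


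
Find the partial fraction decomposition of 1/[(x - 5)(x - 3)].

1/(x - 5)(x - 3) = P/(x - 5) + Q/(x - 3). P = 1/(5 - 3) = 1/2, Q = 1/(3 - 5) = -1/2
Result: (1/2)/(x - 5) - (1/2)/(x - 3)


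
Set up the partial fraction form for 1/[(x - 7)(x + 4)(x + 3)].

Three distinct linear factors: α/(x - 7) + β/(x + 4) + γ/(x + 3)


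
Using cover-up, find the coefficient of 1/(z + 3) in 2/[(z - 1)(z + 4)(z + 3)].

Cover (z + 3), set z=-3: 2/[(-3 - 1)(-3 + 4)] = -1/2


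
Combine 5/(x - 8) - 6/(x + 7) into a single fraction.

Common denominator (x - 8)(x + 7). Numerator: 5(x + 7) - 6(x - 8) = (5x + 35) - (6x - 48) = -x + 83
Result: (-x + 83)/[(x - 8)(x + 7)]


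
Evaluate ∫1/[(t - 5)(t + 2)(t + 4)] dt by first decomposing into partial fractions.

Cover-up: A = 1/63, B = -1/14, C = 1/18. Decomposition: (1/63)/(t - 5) - (1/14)/(t + 2) + (1/18)/(t + 4). Integrate each term: (1/63) ln|(t - 5)| - (1/14) ln|(t + 2)| + (1/18) ln|(t + 4)| + C


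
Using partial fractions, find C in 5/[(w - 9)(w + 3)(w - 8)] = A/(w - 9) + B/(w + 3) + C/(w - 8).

Cover-up at w = 8: C = 5/[(8 - 9)(8 + 3)] = 5/[(-1)(11)] = -5/11


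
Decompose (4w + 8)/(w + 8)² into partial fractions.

(4w + 8) = α(w + 8) + β. At w = -8: β = 4·(-8) + 8 = -24. Coeff of w: α = 4
Result: 4/(w + 8) - 24/(w + 8)²


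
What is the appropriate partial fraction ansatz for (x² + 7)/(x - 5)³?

Repeated linear factor (power 3): P/(x - 5) + Q/(x - 5)² + R/(x - 5)³


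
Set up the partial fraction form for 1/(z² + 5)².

Repeated quadratic factor: (Pz + Q)/(z² + 5) + (Rz + S)/(z² + 5)²


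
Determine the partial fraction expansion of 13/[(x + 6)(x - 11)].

13/(x + 6)(x - 11) = P/(x + 6) + Q/(x - 11). P = 13/(-6 - 11) = -13/17, Q = 13/(11 + 6) = 13/17
Result: (-13/17)/(x + 6) + (13/17)/(x - 11)


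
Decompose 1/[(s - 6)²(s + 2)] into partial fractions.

Cover-up at s=-2: γ = 1/(-2 - 6)² = 1/64. Cover-up at s=6: β = 1/(6 + 2) = 1/8. Comparing s² coeff: α = -γ = -1/64
Result: (-1/64)/(s - 6) + (1/8)/(s - 6)² + (1/64)/(s + 2)


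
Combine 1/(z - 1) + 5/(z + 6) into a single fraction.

Common denominator (z - 1)(z + 6). Numerator: 1(z + 6) + 5(z - 1) = (z + 6) + (5z - 5) = 6z + 1
Result: (6z + 1)/[(z - 1)(z + 6)]


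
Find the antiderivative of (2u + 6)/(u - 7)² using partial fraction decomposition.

Decompose: A = 2, B = 2·7 + 6 = 20, so (2u + 6)/(u - 7)² = 2/(u - 7) + 20/(u - 7)². Integrate: ∫ A/(u - 7) du = 2 ln|(u - 7)|; ∫ B/(u - 7)² du = -20/(u - 7). Sum: 2 ln|(u - 7)| - 20/(u - 7) + C


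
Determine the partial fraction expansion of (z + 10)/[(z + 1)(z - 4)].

At z=-1: α = (1·(-1) + 10)/(-1 - 4) = -9/5. At z=4: β = (1·4 + 10)/(4 + 1) = 14/5
Result: (-9/5)/(z + 1) + (14/5)/(z - 4)


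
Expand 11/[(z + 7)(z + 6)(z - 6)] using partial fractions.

Using cover-up method: A = 11/13, B = -11/12, C = 11/156
Result: (11/13)/(z + 7) - (11/12)/(z + 6) + (11/156)/(z - 6)


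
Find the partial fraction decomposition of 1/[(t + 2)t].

1/(t + 2)t = A/(t + 2) + B/t. A = 1/(-2 - 0) = -1/2, B = 1/(0 + 2) = 1/2
Result: (-1/2)/(t + 2) + (1/2)/t


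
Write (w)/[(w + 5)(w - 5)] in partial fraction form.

At w=-5: P = (1·(-5) + 0)/(-5 - 5) = 1/2. At w=5: Q = (1·5 + 0)/(5 + 5) = 1/2
Result: (1/2)/(w + 5) + (1/2)/(w - 5)


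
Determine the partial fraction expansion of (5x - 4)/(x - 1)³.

(5x - 4) = A(x - 1)² + B(x - 1) + C. At x = 1: C = 5·1 - 4 = 1. Coefficients: A = 0, B = 5
Result: 5/(x - 1)² + 1/(x - 1)³


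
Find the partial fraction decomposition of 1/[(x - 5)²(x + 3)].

Cover-up at x=-3: R = 1/(-3 - 5)² = 1/64. Cover-up at x=5: Q = 1/(5 + 3) = 1/8. Comparing x² coeff: P = -R = -1/64
Result: (-1/64)/(x - 5) + (1/8)/(x - 5)² + (1/64)/(x + 3)


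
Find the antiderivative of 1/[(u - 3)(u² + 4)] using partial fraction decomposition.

Cover-up at u=3: α = 1/(3²+4) = 1/13. Coeff matching: β = -1/13, γ = -3/13. Decomposition: (1/13)/(u - 3) - ((1/13)u + 3/13)/(u² + 4). Integrate: linear → ln, quadratic → (1/2)ln + arctan: (1/13) ln|(u - 3)| - (1/26) ln(u² + 4) - (3/26) arctan(u/2) + C


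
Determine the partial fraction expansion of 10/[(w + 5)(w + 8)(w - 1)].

Using cover-up method: A = -5/9, B = 10/27, C = 5/27
Result: (-5/9)/(w + 5) + (10/27)/(w + 8) + (5/27)/(w - 1)


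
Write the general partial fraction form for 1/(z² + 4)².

Repeated quadratic factor: (αz + β)/(z² + 4) + (γz + δ)/(z² + 4)²


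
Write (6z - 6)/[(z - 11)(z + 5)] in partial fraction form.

At z=11: α = (6·11 - 6)/(11 + 5) = 15/4. At z=-5: β = (6·(-5) - 6)/(-5 - 11) = 9/4
Result: (15/4)/(z - 11) + (9/4)/(z + 5)


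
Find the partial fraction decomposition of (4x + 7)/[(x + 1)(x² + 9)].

At x=-1: P = (4·(-1) + 7)/((-1)² + 9) = 3/10. Q = -P = -3/10, R = 4 - (-1)·P = 43/10
Result: (3/10)/(x + 1) - ((3/10)x - 43/10)/(x² + 9)


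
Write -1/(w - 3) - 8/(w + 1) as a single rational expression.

Common denominator (w - 3)(w + 1). Numerator: -1(w + 1) - 8(w - 3) = (-w - 1) - (8w - 24) = -9w + 23
Result: (-9w + 23)/[(w - 3)(w + 1)]


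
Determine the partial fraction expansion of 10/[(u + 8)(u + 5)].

10/(u + 8)(u + 5) = α/(u + 8) + β/(u + 5). α = 10/(-8 + 5) = -10/3, β = 10/(-5 + 8) = 10/3
Result: (-10/3)/(u + 8) + (10/3)/(u + 5)


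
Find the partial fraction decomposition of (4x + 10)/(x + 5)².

(4x + 10) = A(x + 5) + B. At x = -5: B = 4·(-5) + 10 = -10. Coeff of x: A = 4
Result: 4/(x + 5) - 10/(x + 5)²


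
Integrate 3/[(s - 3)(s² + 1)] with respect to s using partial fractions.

Cover-up at s=3: α = 3/(3²+1) = 3/10. Coeff matching: β = -3/10, γ = -9/10. Decomposition: (3/10)/(s - 3) - ((3/10)s + 9/10)/(s² + 1). Integrate: linear → ln, quadratic → (1/2)ln + arctan: (3/10) ln|(s - 3)| - (3/20) ln(s² + 1) - (9/10) arctan(s) + C


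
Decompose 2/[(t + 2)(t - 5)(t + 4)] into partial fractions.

Using cover-up method: A = -1/7, B = 2/63, C = 1/9
Result: (-1/7)/(t + 2) + (2/63)/(t - 5) + (1/9)/(t + 4)


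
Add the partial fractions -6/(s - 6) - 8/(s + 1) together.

Common denominator (s - 6)(s + 1). Numerator: -6(s + 1) - 8(s - 6) = (-6s - 6) - (8s - 48) = -14s + 42
Result: (-14s + 42)/[(s - 6)(s + 1)]


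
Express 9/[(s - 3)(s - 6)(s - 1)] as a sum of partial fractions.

Using cover-up method: α = -3/2, β = 3/5, γ = 9/10
Result: (-3/2)/(s - 3) + (3/5)/(s - 6) + (9/10)/(s - 1)


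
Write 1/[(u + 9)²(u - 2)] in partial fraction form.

Cover-up at u=2: R = 1/(2 + 9)² = 1/121. Cover-up at u=-9: Q = 1/(-9 - 2) = -1/11. Comparing u² coeff: P = -R = -1/121
Result: (-1/121)/(u + 9) - (1/11)/(u + 9)² + (1/121)/(u - 2)


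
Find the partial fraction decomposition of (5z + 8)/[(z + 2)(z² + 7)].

At z=-2: P = (5·(-2) + 8)/((-2)² + 7) = -2/11. Q = -P = 2/11, R = 5 - (-2)·P = 51/11
Result: (-2/11)/(z + 2) + ((2/11)z + 51/11)/(z² + 7)


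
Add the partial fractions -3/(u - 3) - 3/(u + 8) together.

Common denominator (u - 3)(u + 8). Numerator: -3(u + 8) - 3(u - 3) = (-3u - 24) - (3u - 9) = -6u - 15
Result: (-6u - 15)/[(u - 3)(u + 8)]


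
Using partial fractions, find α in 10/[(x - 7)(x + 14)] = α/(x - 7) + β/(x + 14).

Cover-up at x = 7: α = 10/(7 + 14) = 10/21


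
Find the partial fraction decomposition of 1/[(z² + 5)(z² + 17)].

Coefficient matching gives P = R = 0, Q = 1/(17-5) = 1/12, S = -Q = -1/12
Result: (1/12)/(z² + 5) - (1/12)/(z² + 17)


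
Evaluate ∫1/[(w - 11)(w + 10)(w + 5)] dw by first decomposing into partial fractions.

Cover-up: α = 1/336, β = 1/105, γ = -1/80. Decomposition: (1/336)/(w - 11) + (1/105)/(w + 10) - (1/80)/(w + 5). Integrate each term: (1/336) ln|(w - 11)| + (1/105) ln|(w + 10)| - (1/80) ln|(w + 5)| + C


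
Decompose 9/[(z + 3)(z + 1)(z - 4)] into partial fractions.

Using cover-up method: A = 9/14, B = -9/10, C = 9/35
Result: (9/14)/(z + 3) - (9/10)/(z + 1) + (9/35)/(z - 4)


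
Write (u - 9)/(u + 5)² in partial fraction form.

(u - 9) = P(u + 5) + Q. At u = -5: Q = 1·(-5) - 9 = -14. Coeff of u: P = 1
Result: 1/(u + 5) - 14/(u + 5)²


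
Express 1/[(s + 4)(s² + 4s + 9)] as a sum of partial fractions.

Cover-up at s = -4: α = 1/((-4)² + 4·(-4) + 9) = 1/9. Then β = -α = -1/9, γ = -α·(4 - 4) = 0
Result: (1/9)/(s + 4) - ((1/9)s)/(s² + 4s + 9)


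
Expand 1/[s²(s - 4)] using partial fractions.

Cover-up at s=4: R = 1/(4 - 0)² = 1/16. Cover-up at s=0: Q = 1/(0 - 4) = -1/4. Comparing s² coeff: P = -R = -1/16
Result: (-1/16)/s - (1/4)/s² + (1/16)/(s - 4)


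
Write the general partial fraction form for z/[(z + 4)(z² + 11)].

Linear + irreducible quadratic: A/(z + 4) + (Bz + C)/(z² + 11)


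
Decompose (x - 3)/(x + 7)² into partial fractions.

(x - 3) = A(x + 7) + B. At x = -7: B = 1·(-7) - 3 = -10. Coeff of x: A = 1
Result: 1/(x + 7) - 10/(x + 7)²


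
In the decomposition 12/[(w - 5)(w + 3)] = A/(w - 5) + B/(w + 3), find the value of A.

Cover-up at w = 5: A = 12/(5 + 3) = 12/8 = 3/2


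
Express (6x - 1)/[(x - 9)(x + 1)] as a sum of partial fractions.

At x=9: A = (6·9 - 1)/(9 + 1) = 53/10. At x=-1: B = (6·(-1) - 1)/(-1 - 9) = 7/10
Result: (53/10)/(x - 9) + (7/10)/(x + 1)


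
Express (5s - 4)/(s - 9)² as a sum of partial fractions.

(5s - 4) = α(s - 9) + β. At s = 9: β = 5·9 - 4 = 41. Coeff of s: α = 5
Result: 5/(s - 9) + 41/(s - 9)²


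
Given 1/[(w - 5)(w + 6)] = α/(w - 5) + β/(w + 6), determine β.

Cover-up at w = -6: β = 1/(-6 - 5) = -1/11


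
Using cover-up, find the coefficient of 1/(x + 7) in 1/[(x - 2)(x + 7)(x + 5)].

Cover (x + 7), set x=-7: 1/[(-7 - 2)(-7 + 5)] = 1/18


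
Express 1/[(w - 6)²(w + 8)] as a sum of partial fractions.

Cover-up at w=-8: C = 1/(-8 - 6)² = 1/196. Cover-up at w=6: B = 1/(6 + 8) = 1/14. Comparing w² coeff: A = -C = -1/196
Result: (-1/196)/(w - 6) + (1/14)/(w - 6)² + (1/196)/(w + 8)


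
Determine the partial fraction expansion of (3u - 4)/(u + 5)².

(3u - 4) = P(u + 5) + Q. At u = -5: Q = 3·(-5) - 4 = -19. Coeff of u: P = 3
Result: 3/(u + 5) - 19/(u + 5)²


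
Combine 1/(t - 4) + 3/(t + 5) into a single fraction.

Common denominator (t - 4)(t + 5). Numerator: 1(t + 5) + 3(t - 4) = (t + 5) + (3t - 12) = 4t - 7
Result: (4t - 7)/[(t - 4)(t + 5)]


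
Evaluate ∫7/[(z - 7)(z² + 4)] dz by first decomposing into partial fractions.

Cover-up at z=7: P = 7/(7²+4) = 7/53. Coeff matching: Q = -7/53, R = -49/53. Decomposition: (7/53)/(z - 7) - ((7/53)z + 49/53)/(z² + 4). Integrate: linear → ln, quadratic → (1/2)ln + arctan: (7/53) ln|(z - 7)| - (7/106) ln(z² + 4) - (49/106) arctan(z/2) + C


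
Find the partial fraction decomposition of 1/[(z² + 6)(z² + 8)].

Coefficient matching gives α = γ = 0, β = 1/(8-6) = 1/2, δ = -β = -1/2
Result: (1/2)/(z² + 6) - (1/2)/(z² + 8)


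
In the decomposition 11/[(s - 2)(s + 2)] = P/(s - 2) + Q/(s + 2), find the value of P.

Cover-up at s = 2: P = 11/(2 + 2) = 11/4


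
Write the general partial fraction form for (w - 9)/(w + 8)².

Repeated linear factor: P/(w + 8) + Q/(w + 8)²


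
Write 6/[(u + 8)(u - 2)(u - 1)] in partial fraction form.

Using cover-up method: P = 1/15, Q = 3/5, R = -2/3
Result: (1/15)/(u + 8) + (3/5)/(u - 2) - (2/3)/(u - 1)


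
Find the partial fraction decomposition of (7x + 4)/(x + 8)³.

(7x + 4) = α(x + 8)² + β(x + 8) + γ. At x = -8: γ = 7·(-8) + 4 = -52. Coefficients: α = 0, β = 7
Result: 7/(x + 8)² - 52/(x + 8)³


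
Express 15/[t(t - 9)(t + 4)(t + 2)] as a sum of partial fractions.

Using Heaviside cover-up: (-5/24)/t + (5/429)/(t - 9) - (15/104)/(t + 4) + (15/44)/(t + 2)


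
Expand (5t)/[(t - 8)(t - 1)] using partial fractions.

At t=8: A = (5·8 + 0)/(8 - 1) = 40/7. At t=1: B = (5·1 + 0)/(1 - 8) = -5/7
Result: (40/7)/(t - 8) - (5/7)/(t - 1)


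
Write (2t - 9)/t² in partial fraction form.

(2t - 9) = αt + β. At t = 0: β = 2·0 - 9 = -9. Coeff of t: α = 2
Result: 2/t - 9/t²


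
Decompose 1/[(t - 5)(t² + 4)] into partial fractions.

Cover-up at t = 5: A = 1/(5² + 4) = 1/29. Then B = -A = -1/29, C = -A·(0 + 5) = -5/29
Result: (1/29)/(t - 5) - ((1/29)t + 5/29)/(t² + 4)


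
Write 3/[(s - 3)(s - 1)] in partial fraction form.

3/(s - 3)(s - 1) = α/(s - 3) + β/(s - 1). α = 3/(3 - 1) = 3/2, β = 3/(1 - 3) = -3/2
Result: (3/2)/(s - 3) - (3/2)/(s - 1)


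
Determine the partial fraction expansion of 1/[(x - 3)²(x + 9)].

Cover-up at x=-9: C = 1/(-9 - 3)² = 1/144. Cover-up at x=3: B = 1/(3 + 9) = 1/12. Comparing x² coeff: A = -C = -1/144
Result: (-1/144)/(x - 3) + (1/12)/(x - 3)² + (1/144)/(x + 9)


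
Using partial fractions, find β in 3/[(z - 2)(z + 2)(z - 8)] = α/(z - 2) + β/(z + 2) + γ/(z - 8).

Cover-up at z = -2: β = 3/[(-2 - 2)(-2 - 8)] = 3/[(-4)(-10)] = 3/40


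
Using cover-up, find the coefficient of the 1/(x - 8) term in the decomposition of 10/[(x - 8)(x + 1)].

Cover (x - 8), set x=8: 10/((x + 1) at x=8) = 10/(9) = 10/9


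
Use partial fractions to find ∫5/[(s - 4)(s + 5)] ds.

Decompose: 5/[(s - 4)(s + 5)] = (5/9)/(s - 4) - (5/9)/(s + 5). Integrate each term: (5/9) ln|(s - 4)| - (5/9) ln|(s + 5)| + C


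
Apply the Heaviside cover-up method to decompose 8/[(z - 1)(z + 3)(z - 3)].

Cover (z - 1), z=1: α = 8/[(1 + 3)(1 - 3)] = -1. Cover (z + 3), z=-3: β = 8/[(-3 - 1)(-3 - 3)] = 1/3. Cover (z - 3), z=3: γ = 8/[(3 - 1)(3 + 3)] = 2/3.
Result: -1/(z - 1) + (1/3)/(z + 3) + (2/3)/(z - 3)


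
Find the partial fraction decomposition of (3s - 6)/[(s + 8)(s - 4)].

At s=-8: α = (3·(-8) - 6)/(-8 - 4) = 5/2. At s=4: β = (3·4 - 6)/(4 + 8) = 1/2
Result: (5/2)/(s + 8) + (1/2)/(s - 4)


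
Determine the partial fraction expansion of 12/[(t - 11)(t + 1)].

12/(t - 11)(t + 1) = α/(t - 11) + β/(t + 1). α = 12/(11 + 1) = 1, β = 12/(-1 - 11) = -1
Result: 1/(t - 11) - 1/(t + 1)


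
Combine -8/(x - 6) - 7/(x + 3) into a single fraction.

Common denominator (x - 6)(x + 3). Numerator: -8(x + 3) - 7(x - 6) = (-8x - 24) - (7x - 42) = -15x + 18
Result: (-15x + 18)/[(x - 6)(x + 3)]


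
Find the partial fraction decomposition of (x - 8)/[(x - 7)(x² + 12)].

At x=7: A = (1·7 - 8)/(7² + 12) = -1/61. B = -A = 1/61, C = 1 - 7·A = 68/61
Result: (-1/61)/(x - 7) + ((1/61)x + 68/61)/(x² + 12)


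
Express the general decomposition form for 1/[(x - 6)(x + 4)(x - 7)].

Three distinct linear factors: α/(x - 6) + β/(x + 4) + γ/(x - 7)


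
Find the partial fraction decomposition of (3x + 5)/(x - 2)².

(3x + 5) = α(x - 2) + β. At x = 2: β = 3·2 + 5 = 11. Coeff of x: α = 3
Result: 3/(x - 2) + 11/(x - 2)²


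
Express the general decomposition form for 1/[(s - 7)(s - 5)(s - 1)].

Three distinct linear factors: P/(s - 7) + Q/(s - 5) + R/(s - 1)


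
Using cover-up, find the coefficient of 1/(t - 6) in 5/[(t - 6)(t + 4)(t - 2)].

Cover (t - 6), set t=6: 5/[(6 + 4)(6 - 2)] = 1/8


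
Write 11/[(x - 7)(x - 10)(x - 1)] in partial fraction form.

Using cover-up method: α = -11/18, β = 11/27, γ = 11/54
Result: (-11/18)/(x - 7) + (11/27)/(x - 10) + (11/54)/(x - 1)


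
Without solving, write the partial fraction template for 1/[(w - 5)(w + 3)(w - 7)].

Three distinct linear factors: P/(w - 5) + Q/(w + 3) + R/(w - 7)


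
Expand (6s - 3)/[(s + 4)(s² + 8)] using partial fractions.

At s=-4: P = (6·(-4) - 3)/((-4)² + 8) = -9/8. Q = -P = 9/8, R = 6 - (-4)·P = 3/2
Result: (-9/8)/(s + 4) + ((9/8)s + 3/2)/(s² + 8)


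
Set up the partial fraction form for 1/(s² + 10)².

Repeated quadratic factor: (Ps + Q)/(s² + 10) + (Rs + S)/(s² + 10)²


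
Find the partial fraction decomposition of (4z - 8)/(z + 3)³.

(4z - 8) = P(z + 3)² + Q(z + 3) + R. At z = -3: R = 4·(-3) - 8 = -20. Coefficients: P = 0, Q = 4
Result: 4/(z + 3)² - 20/(z + 3)³


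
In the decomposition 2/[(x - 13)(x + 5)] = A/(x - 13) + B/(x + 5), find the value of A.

Cover-up at x = 13: A = 2/(13 + 5) = 2/18 = 1/9


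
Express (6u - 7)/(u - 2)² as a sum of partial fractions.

(6u - 7) = α(u - 2) + β. At u = 2: β = 6·2 - 7 = 5. Coeff of u: α = 6
Result: 6/(u - 2) + 5/(u - 2)²


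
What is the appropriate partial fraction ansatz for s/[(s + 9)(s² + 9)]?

Linear + irreducible quadratic: P/(s + 9) + (Qs + R)/(s² + 9)


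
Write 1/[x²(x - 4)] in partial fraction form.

Cover-up at x=4: C = 1/(4 - 0)² = 1/16. Cover-up at x=0: B = 1/(0 - 4) = -1/4. Comparing x² coeff: A = -C = -1/16
Result: (-1/16)/x - (1/4)/x² + (1/16)/(x - 4)


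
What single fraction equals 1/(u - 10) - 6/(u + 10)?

Common denominator (u - 10)(u + 10). Numerator: 1(u + 10) - 6(u - 10) = (u + 10) - (6u - 60) = -5u + 70
Result: (-5u + 70)/[(u - 10)(u + 10)]


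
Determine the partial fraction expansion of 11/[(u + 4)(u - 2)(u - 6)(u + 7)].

Using Heaviside cover-up: (11/180)/(u + 4) - (11/216)/(u - 2) + (11/520)/(u - 6) - (11/351)/(u + 7)


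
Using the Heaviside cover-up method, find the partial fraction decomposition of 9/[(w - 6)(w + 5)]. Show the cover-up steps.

Cover (w - 6): set w=6, get α = 9/(6 + 5) = 9/11. Cover (w + 5): set w=-5, get β = 9/(-5 - 6) = -9/11.
Result: (9/11)/(w - 6) - (9/11)/(w + 5)


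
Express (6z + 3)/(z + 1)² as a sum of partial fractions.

(6z + 3) = P(z + 1) + Q. At z = -1: Q = 6·(-1) + 3 = -3. Coeff of z: P = 6
Result: 6/(z + 1) - 3/(z + 1)²


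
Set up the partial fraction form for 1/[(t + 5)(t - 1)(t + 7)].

Three distinct linear factors: A/(t + 5) + B/(t - 1) + C/(t + 7)


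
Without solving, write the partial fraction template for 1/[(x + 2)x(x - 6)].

Three distinct linear factors: α/(x + 2) + β/x + γ/(x - 6)


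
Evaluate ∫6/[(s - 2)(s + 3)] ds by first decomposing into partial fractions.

Decompose: 6/[(s - 2)(s + 3)] = (6/5)/(s - 2) - (6/5)/(s + 3). Integrate each term: (6/5) ln|(s - 2)| - (6/5) ln|(s + 3)| + C


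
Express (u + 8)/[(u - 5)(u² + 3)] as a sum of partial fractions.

At u=5: A = (1·5 + 8)/(5² + 3) = 13/28. B = -A = -13/28, C = 1 - 5·A = -37/28
Result: (13/28)/(u - 5) - ((13/28)u + 37/28)/(u² + 3)


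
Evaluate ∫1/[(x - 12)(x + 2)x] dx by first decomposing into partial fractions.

Cover-up: α = 1/168, β = 1/28, γ = -1/24. Decomposition: (1/168)/(x - 12) + (1/28)/(x + 2) - (1/24)/x. Integrate each term: (1/168) ln|(x - 12)| + (1/28) ln|(x + 2)| - (1/24) ln|x| + C


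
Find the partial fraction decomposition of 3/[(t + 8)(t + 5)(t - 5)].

Using cover-up method: α = 1/13, β = -1/10, γ = 3/130
Result: (1/13)/(t + 8) - (1/10)/(t + 5) + (3/130)/(t - 5)


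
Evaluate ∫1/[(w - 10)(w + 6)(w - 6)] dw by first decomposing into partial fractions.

Cover-up: A = 1/64, B = 1/192, C = -1/48. Decomposition: (1/64)/(w - 10) + (1/192)/(w + 6) - (1/48)/(w - 6). Integrate each term: (1/64) ln|(w - 10)| + (1/192) ln|(w + 6)| - (1/48) ln|(w - 6)| + C


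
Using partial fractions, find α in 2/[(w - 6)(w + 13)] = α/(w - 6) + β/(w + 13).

Cover-up at w = 6: α = 2/(6 + 13) = 2/19


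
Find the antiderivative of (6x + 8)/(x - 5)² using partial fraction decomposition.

Decompose: A = 6, B = 6·5 + 8 = 38, so (6x + 8)/(x - 5)² = 6/(x - 5) + 38/(x - 5)². Integrate: ∫ A/(x - 5) dx = 6 ln|(x - 5)|; ∫ B/(x - 5)² dx = -38/(x - 5). Sum: 6 ln|(x - 5)| - 38/(x - 5) + C


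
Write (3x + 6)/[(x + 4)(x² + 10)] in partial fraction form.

At x=-4: P = (3·(-4) + 6)/((-4)² + 10) = -3/13. Q = -P = 3/13, R = 3 - (-4)·P = 27/13
Result: (-3/13)/(x + 4) + ((3/13)x + 27/13)/(x² + 10)


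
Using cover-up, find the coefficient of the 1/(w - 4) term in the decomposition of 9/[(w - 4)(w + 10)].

Cover (w - 4), set w=4: 9/((w + 10) at w=4) = 9/(14) = 9/14


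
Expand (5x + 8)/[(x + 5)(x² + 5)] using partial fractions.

At x=-5: α = (5·(-5) + 8)/((-5)² + 5) = -17/30. β = -α = 17/30, γ = 5 - (-5)·α = 13/6
Result: (-17/30)/(x + 5) + ((17/30)x + 13/6)/(x² + 5)


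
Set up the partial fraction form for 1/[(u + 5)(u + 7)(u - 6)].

Three distinct linear factors: α/(u + 5) + β/(u + 7) + γ/(u - 6)


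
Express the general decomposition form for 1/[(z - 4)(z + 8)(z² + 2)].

Two linear + quadratic: A/(z - 4) + B/(z + 8) + (Cz + D)/(z² + 2)


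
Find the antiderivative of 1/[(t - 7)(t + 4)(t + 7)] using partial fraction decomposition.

Cover-up: A = 1/154, B = -1/33, C = 1/42. Decomposition: (1/154)/(t - 7) - (1/33)/(t + 4) + (1/42)/(t + 7). Integrate each term: (1/154) ln|(t - 7)| - (1/33) ln|(t + 4)| + (1/42) ln|(t + 7)| + C


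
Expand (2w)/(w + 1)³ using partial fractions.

(2w) = P(w + 1)² + Q(w + 1) + R. At w = -1: R = 2·(-1) + 0 = -2. Coefficients: P = 0, Q = 2
Result: 2/(w + 1)² - 2/(w + 1)³


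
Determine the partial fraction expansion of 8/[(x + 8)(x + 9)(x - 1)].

Using cover-up method: P = -8/9, Q = 4/5, R = 4/45
Result: (-8/9)/(x + 8) + (4/5)/(x + 9) + (4/45)/(x - 1)


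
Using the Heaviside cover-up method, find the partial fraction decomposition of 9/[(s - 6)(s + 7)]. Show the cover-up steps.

Cover (s - 6): set s=6, get P = 9/(6 + 7) = 9/13. Cover (s + 7): set s=-7, get Q = 9/(-7 - 6) = -9/13.
Result: (9/13)/(s - 6) - (9/13)/(s + 7)


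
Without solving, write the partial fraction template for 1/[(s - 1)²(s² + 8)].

Repeated linear + quadratic: α/(s - 1) + β/(s - 1)² + (γs + δ)/(s² + 8)


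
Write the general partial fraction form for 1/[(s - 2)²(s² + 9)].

Repeated linear + quadratic: A/(s - 2) + B/(s - 2)² + (Cs + D)/(s² + 9)


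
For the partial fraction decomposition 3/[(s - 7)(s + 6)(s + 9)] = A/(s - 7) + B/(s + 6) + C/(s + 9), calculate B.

Cover-up at s = -6: B = 3/[(-6 - 7)(-6 + 9)] = 3/[(-13)(3)] = -3/39 = -1/13


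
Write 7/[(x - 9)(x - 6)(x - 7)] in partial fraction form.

Using cover-up method: α = 7/6, β = 7/3, γ = -7/2
Result: (7/6)/(x - 9) + (7/3)/(x - 6) - (7/2)/(x - 7)


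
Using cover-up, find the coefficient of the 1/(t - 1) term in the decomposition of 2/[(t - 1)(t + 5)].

Cover (t - 1), set t=1: 2/((t + 5) at t=1) = 2/(6) = 1/3


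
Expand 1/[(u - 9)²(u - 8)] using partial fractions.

Cover-up at u=8: γ = 1/(8 - 9)² = 1. Cover-up at u=9: β = 1/(9 - 8) = 1. Comparing u² coeff: α = -γ = -1
Result: -1/(u - 9) + 1/(u - 9)² + 1/(u - 8)


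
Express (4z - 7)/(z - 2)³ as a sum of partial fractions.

(4z - 7) = α(z - 2)² + β(z - 2) + γ. At z = 2: γ = 4·2 - 7 = 1. Coefficients: α = 0, β = 4
Result: 4/(z - 2)² + 1/(z - 2)³


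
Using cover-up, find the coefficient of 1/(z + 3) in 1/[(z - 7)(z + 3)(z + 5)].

Cover (z + 3), set z=-3: 1/[(-3 - 7)(-3 + 5)] = -1/20


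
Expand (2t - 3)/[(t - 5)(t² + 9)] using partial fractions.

At t=5: α = (2·5 - 3)/(5² + 9) = 7/34. β = -α = -7/34, γ = 2 - 5·α = 33/34
Result: (7/34)/(t - 5) - ((7/34)t - 33/34)/(t² + 9)


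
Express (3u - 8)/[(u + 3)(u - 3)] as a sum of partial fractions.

At u=-3: A = (3·(-3) - 8)/(-3 - 3) = 17/6. At u=3: B = (3·3 - 8)/(3 + 3) = 1/6
Result: (17/6)/(u + 3) + (1/6)/(u - 3)


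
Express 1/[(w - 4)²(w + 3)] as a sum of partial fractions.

Cover-up at w=-3: γ = 1/(-3 - 4)² = 1/49. Cover-up at w=4: β = 1/(4 + 3) = 1/7. Comparing w² coeff: α = -γ = -1/49
Result: (-1/49)/(w - 4) + (1/7)/(w - 4)² + (1/49)/(w + 3)


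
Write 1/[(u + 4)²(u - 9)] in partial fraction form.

Cover-up at u=9: R = 1/(9 + 4)² = 1/169. Cover-up at u=-4: Q = 1/(-4 - 9) = -1/13. Comparing u² coeff: P = -R = -1/169
Result: (-1/169)/(u + 4) - (1/13)/(u + 4)² + (1/169)/(u - 9)


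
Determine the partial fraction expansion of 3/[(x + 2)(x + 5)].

3/(x + 2)(x + 5) = α/(x + 2) + β/(x + 5). α = 3/(-2 + 5) = 1, β = 3/(-5 + 2) = -1
Result: 1/(x + 2) - 1/(x + 5)


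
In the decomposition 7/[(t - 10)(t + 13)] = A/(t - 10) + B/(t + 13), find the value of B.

Cover-up at t = -13: B = 7/(-13 - 10) = -7/23


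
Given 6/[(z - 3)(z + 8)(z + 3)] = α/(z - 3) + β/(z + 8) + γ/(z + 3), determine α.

Cover-up at z = 3: α = 6/[(3 + 8)(3 + 3)] = 6/[(11)(6)] = 6/66 = 1/11


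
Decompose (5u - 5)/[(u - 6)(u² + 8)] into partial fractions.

At u=6: α = (5·6 - 5)/(6² + 8) = 25/44. β = -α = -25/44, γ = 5 - 6·α = 35/22
Result: (25/44)/(u - 6) - ((25/44)u - 35/22)/(u² + 8)


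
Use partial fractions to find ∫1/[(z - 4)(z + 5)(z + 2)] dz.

Cover-up: P = 1/54, Q = 1/27, R = -1/18. Decomposition: (1/54)/(z - 4) + (1/27)/(z + 5) - (1/18)/(z + 2). Integrate each term: (1/54) ln|(z - 4)| + (1/27) ln|(z + 5)| - (1/18) ln|(z + 2)| + C


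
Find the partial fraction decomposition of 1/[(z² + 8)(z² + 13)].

Coefficient matching gives A = C = 0, B = 1/(13-8) = 1/5, D = -B = -1/5
Result: (1/5)/(z² + 8) - (1/5)/(z² + 13)


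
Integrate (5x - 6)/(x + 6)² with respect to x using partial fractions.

Decompose: P = 5, Q = 5·(-6) - 6 = -36, so (5x - 6)/(x + 6)² = 5/(x + 6) - 36/(x + 6)². Integrate: ∫ P/(x + 6) dx = 5 ln|(x + 6)|; ∫ Q/(x + 6)² dx = 36/(x + 6). Sum: 5 ln|(x + 6)| + 36/(x + 6) + C


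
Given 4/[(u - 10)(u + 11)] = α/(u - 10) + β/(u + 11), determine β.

Cover-up at u = -11: β = 4/(-11 - 10) = -4/21


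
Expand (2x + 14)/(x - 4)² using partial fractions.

(2x + 14) = α(x - 4) + β. At x = 4: β = 2·4 + 14 = 22. Coeff of x: α = 2
Result: 2/(x - 4) + 22/(x - 4)²


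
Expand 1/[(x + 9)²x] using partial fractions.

Cover-up at x=0: γ = 1/(0 + 9)² = 1/81. Cover-up at x=-9: β = 1/(-9 - 0) = -1/9. Comparing x² coeff: α = -γ = -1/81
Result: (-1/81)/(x + 9) - (1/9)/(x + 9)² + (1/81)/x


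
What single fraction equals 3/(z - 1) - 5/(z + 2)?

Common denominator (z - 1)(z + 2). Numerator: 3(z + 2) - 5(z - 1) = (3z + 6) - (5z - 5) = -2z + 11
Result: (-2z + 11)/[(z - 1)(z + 2)]


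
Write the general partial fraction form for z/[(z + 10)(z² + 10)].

Linear + irreducible quadratic: P/(z + 10) + (Qz + R)/(z² + 10)


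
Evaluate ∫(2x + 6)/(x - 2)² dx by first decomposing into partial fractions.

Decompose: P = 2, Q = 2·2 + 6 = 10, so (2x + 6)/(x - 2)² = 2/(x - 2) + 10/(x - 2)². Integrate: ∫ P/(x - 2) dx = 2 ln|(x - 2)|; ∫ Q/(x - 2)² dx = -10/(x - 2). Sum: 2 ln|(x - 2)| - 10/(x - 2) + C


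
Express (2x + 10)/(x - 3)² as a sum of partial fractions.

(2x + 10) = P(x - 3) + Q. At x = 3: Q = 2·3 + 10 = 16. Coeff of x: P = 2
Result: 2/(x - 3) + 16/(x - 3)²


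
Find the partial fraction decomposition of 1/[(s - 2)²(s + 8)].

Cover-up at s=-8: C = 1/(-8 - 2)² = 1/100. Cover-up at s=2: B = 1/(2 + 8) = 1/10. Comparing s² coeff: A = -C = -1/100
Result: (-1/100)/(s - 2) + (1/10)/(s - 2)² + (1/100)/(s + 8)


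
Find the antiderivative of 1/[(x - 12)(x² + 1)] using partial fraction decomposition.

Cover-up at x=12: α = 1/(12²+1) = 1/145. Coeff matching: β = -1/145, γ = -12/145. Decomposition: (1/145)/(x - 12) - ((1/145)x + 12/145)/(x² + 1). Integrate: linear → ln, quadratic → (1/2)ln + arctan: (1/145) ln|(x - 12)| - (1/290) ln(x² + 1) - (12/145) arctan(x) + C


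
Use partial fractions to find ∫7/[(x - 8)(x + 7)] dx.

Decompose: 7/[(x - 8)(x + 7)] = (7/15)/(x - 8) - (7/15)/(x + 7). Integrate each term: (7/15) ln|(x - 8)| - (7/15) ln|(x + 7)| + C
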